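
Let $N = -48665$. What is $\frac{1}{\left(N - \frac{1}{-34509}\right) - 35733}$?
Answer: $- \frac{34509}{2912490581} \approx -1.1849 \cdot 10^{-5}$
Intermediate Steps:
$\frac{1}{\left(N - \frac{1}{-34509}\right) - 35733} = \frac{1}{\left(-48665 - \frac{1}{-34509}\right) - 35733} = \frac{1}{\left(-48665 - - \frac{1}{34509}\right) - 35733} = \frac{1}{\left(-48665 + \frac{1}{34509}\right) - 35733} = \frac{1}{- \frac{1679380484}{34509} - 35733} = \frac{1}{- \frac{2912490581}{34509}} = - \frac{34509}{2912490581}$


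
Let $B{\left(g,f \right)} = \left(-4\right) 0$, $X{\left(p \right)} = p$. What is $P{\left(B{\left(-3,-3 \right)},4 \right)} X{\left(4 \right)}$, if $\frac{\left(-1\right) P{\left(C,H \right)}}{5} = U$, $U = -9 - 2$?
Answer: $220$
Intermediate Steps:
$B{\left(g,f \right)} = 0$
$U = -11$ ($U = -9 - 2 = -11$)
$P{\left(C,H \right)} = 55$ ($P{\left(C,H \right)} = \left(-5\right) \left(-11\right) = 55$)
$P{\left(B{\left(-3,-3 \right)},4 \right)} X{\left(4 \right)} = 55 \cdot 4 = 220$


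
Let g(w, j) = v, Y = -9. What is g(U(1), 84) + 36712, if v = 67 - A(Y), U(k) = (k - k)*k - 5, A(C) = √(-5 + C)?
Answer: 36779 - I*√14 ≈ 36779.0 - 3.7417*I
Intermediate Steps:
U(k) = -5 (U(k) = 0*k - 5 = 0 - 5 = -5)
v = 67 - I*√14 (v = 67 - √(-5 - 9) = 67 - √(-14) = 67 - I*√14 ≈ 67.0 - 3.7417*I)
g(w, j) = 67 - I*√14
g(U(1), 84) + 36712 = (67 - I*√14) + 36712 = 36779 - I*√14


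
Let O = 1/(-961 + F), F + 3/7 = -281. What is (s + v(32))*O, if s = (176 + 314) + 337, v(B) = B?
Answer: -6013/8697 ≈ -0.69139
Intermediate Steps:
F = -1970/7 (F = -3/7 - 281 = -1970/7 ≈ -281.43)
s = 827 (s = 490 + 337 = 827)
O = -7/8697 (O = 1/(-961 - 1970/7) = 1/(-8697/7) = -7/8697 ≈ -0.00080488)
(s + v(32))*O = (827 + 32)*(-7/8697) = 859*(-7/8697) = -6013/8697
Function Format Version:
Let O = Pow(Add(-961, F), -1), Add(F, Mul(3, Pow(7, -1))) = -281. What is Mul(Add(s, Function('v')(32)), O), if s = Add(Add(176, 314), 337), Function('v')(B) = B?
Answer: Rational(-6013, 8697) ≈ -0.69139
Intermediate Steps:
F = Rational(-1970, 7) (F = Add(Rational(-3, 7), -281) = Rational(-1970, 7) ≈ -281.43)
s = 827 (s = Add(490, 337) = 827)
O = Rational(-7, 8697) (O = Pow(Add(-961, Rational(-1970, 7)), -1) = Pow(Rational(-8697, 7), -1) = Rational(-7, 8697) ≈ -0.00080488)
Mul(Add(s, Function('v')(32)), O) = Mul(Add(827, 32), Rational(-7, 8697)) = Mul(859, Rational(-7, 8697)) = Rational(-6013, 8697)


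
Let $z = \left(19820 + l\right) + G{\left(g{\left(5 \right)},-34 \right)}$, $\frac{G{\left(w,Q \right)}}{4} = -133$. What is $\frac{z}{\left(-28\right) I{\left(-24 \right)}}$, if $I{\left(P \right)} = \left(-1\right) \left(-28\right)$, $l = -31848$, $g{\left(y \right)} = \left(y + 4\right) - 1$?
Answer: $\frac{785}{49} \approx 16.02$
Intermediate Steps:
$g{\left(y \right)} = 3 + y$ ($g{\left(y \right)} = \left(4 + y\right) - 1 = 3 + y$)
$G{\left(w,Q \right)} = -532$ ($G{\left(w,Q \right)} = 4 \left(-133\right) = -532$)
$I{\left(P \right)} = 28$
$z = -12560$ ($z = \left(19820 - 31848\right) - 532 = -12028 - 532 = -12560$)
$\frac{z}{\left(-28\right) I{\left(-24 \right)}} = - \frac{12560}{\left(-28\right) 28} = - \frac{12560}{-784} = \left(-12560\right) \left(- \frac{1}{784}\right) = \frac{785}{49}$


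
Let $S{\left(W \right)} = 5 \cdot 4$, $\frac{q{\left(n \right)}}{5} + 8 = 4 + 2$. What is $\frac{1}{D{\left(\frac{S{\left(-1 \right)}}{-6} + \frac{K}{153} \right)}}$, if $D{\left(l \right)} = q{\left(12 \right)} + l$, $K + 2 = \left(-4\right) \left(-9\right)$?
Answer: $- \frac{9}{118} \approx -0.076271$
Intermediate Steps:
$K = 34$ ($K = -2 - -36 = -2 + 36 = 34$)
$q{\left(n \right)} = -10$ ($q{\left(n \right)} = -40 + 5 \left(4 + 2\right) = -40 + 5 \cdot 6 = -40 + 30 = -10$)
$S{\left(W \right)} = 20$
$D{\left(l \right)} = -10 + l$
$\frac{1}{D{\left(\frac{S{\left(-1 \right)}}{-6} + \frac{K}{153} \right)}} = \frac{1}{-10 + \left(\frac{20}{-6} + \frac{34}{153}\right)} = \frac{1}{-10 + \left(20 \left(- \frac{1}{6}\right) + 34 \cdot \frac{1}{153}\right)} = \frac{1}{-10 + \left(- \frac{10}{3} + \frac{2}{9}\right)} = \frac{1}{-10 - \frac{28}{9}} = \frac{1}{- \frac{118}{9}} = - \frac{9}{118}$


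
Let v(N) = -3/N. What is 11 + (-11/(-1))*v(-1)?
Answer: 44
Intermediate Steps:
11 + (-11/(-1))*v(-1) = 11 + (-11/(-1))*(-3/(-1)) = 11 + (-11*(-1))*(-3*(-1)) = 11 + 11*3 = 11 + 33 = 44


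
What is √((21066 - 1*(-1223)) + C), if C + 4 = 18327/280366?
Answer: √1751719657077142/280366 ≈ 149.28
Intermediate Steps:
C = -1103137/280366 (C = -4 + 18327/280366 = -1103137/280366 ≈ -3.9346)
√((21066 - 1*(-1223)) + C) = √((21066 - 1*(-1223)) - 1103137/280366) = √((21066 + 1223) - 1103137/280366) = √(22289 - 1103137/280366) = √(6247974637/280366) = √1751719657077142/280366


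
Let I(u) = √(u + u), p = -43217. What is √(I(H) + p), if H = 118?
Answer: √(-43217 + 2*√59) ≈ 207.85*I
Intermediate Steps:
I(u) = √2*√u (I(u) = √(2*u) = √2*√u)
√(I(H) + p) = √(√2*√118 - 43217) = √(2*√59 - 43217) = √(-43217 + 2*√59)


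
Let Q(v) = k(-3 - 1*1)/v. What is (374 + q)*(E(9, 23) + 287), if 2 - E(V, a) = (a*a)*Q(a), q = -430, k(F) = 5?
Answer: -9744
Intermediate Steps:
Q(v) = 5/v
E(V, a) = 2 - 5*a (E(V, a) = 2 - a*a*5/a = 2 - a**2*5/a = 2 - 5*a)
(374 + q)*(E(9, 23) + 287) = (374 - 430)*((2 - 5*23) + 287) = -56*((2 - 115) + 287) = -56*(-113 + 287) = -56*174 = -9744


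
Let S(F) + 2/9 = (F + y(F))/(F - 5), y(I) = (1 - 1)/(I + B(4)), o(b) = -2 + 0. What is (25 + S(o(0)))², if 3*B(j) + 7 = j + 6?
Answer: 2493241/3969 ≈ 628.18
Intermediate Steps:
B(j) = -⅓ + j/3 (B(j) = -7/3 + (j + 6)/3 = -7/3 + (6 + j)/3 = -7/3 + (2 + j/3) = -⅓ + j/3)
o(b) = -2
y(I) = 0 (y(I) = (1 - 1)/(I + (-⅓ + (⅓)*4)) = 0/(I + (-⅓ + 4/3)) = 0/(I + 1) = 0/(1 + I) = 0)
S(F) = -2/9 + F/(-5 + F) (S(F) = -2/9 + (F + 0)/(F - 5) = -2/9 + F/(-5 + F))
(25 + S(o(0)))² = (25 + (10 + 7*(-2))/(9*(-5 - 2)))² = (25 + (⅑)*(10 - 14)/(-7))² = (25 + (⅑)*(-⅐)*(-4))² = (25 + 4/63)² = (1579/63)² = 2493241/3969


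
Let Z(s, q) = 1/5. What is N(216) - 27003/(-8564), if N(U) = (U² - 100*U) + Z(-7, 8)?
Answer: 1073041499/42820 ≈ 25059.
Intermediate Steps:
Z(s, q) = ⅕
N(U) = ⅕ + U² - 100*U (N(U) = (U² - 100*U) + ⅕ = ⅕ + U² - 100*U)
N(216) - 27003/(-8564) = (⅕ + 216² - 100*216) - 27003/(-8564) = (⅕ + 46656 - 21600) - 27003*(-1)/8564 = 125281/5 - 1*(-27003/8564) = 125281/5 + 27003/8564 = 1073041499/42820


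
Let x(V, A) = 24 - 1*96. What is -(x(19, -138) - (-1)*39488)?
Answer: -39416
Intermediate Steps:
x(V, A) = -72 (x(V, A) = 24 - 96 = -72)
-(x(19, -138) - (-1)*39488) = -(-72 - (-1)*39488) = -(-72 - 1*(-39488)) = -(-72 + 39488) = -1*39416 = -39416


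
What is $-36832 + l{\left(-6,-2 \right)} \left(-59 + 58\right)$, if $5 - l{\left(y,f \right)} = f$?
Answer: $-36839$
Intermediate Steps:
$l{\left(y,f \right)} = 5 - f$
$-36832 + l{\left(-6,-2 \right)} \left(-59 + 58\right) = -36832 + \left(5 - -2\right) \left(-59 + 58\right) = -36832 + \left(5 + 2\right) \left(-1\right) = -36832 + 7 \left(-1\right) = -36832 - 7 = -36839$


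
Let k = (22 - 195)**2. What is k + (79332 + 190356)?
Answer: 299617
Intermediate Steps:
k = 29929 (k = (-173)**2 = 29929)
k + (79332 + 190356) = 29929 + (79332 + 190356) = 29929 + 269688 = 299617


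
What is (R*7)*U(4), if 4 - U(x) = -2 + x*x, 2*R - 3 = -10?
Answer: 245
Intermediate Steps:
R = -7/2 (R = 3/2 + (½)*(-10) = 3/2 - 5 = -7/2 ≈ -3.5000)
U(x) = 6 - x² (U(x) = 4 - (-2 + x*x) = 4 - (-2 + x²) = 4 + (2 - x²) = 6 - x²)
(R*7)*U(4) = (-7/2*7)*(6 - 1*4²) = -49*(6 - 1*16)/2 = -49*(6 - 16)/2 = -49/2*(-10) = 245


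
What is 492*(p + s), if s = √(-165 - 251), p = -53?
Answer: -26076 + 1968*I*√26 ≈ -26076.0 + 10035.0*I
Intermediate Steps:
s = 4*I*√26 (s = √(-416) = 4*I*√26 ≈ 20.396*I)
492*(p + s) = 492*(-53 + 4*I*√26) = -26076 + 1968*I*√26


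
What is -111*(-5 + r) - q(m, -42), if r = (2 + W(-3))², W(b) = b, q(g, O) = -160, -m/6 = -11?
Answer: 604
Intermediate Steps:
m = 66 (m = -6*(-11) = 66)
r = 1 (r = (2 - 3)² = (-1)² = 1)
-111*(-5 + r) - q(m, -42) = -111*(-5 + 1) - 1*(-160) = -111*(-4) + 160 = 444 + 160 = 604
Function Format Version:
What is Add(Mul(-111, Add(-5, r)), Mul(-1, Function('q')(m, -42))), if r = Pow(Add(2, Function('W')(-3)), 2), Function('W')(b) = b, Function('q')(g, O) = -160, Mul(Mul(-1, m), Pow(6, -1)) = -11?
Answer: 604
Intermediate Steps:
m = 66 (m = Mul(-6, -11) = 66)
r = 1 (r = Pow(Add(2, -3), 2) = Pow(-1, 2) = 1)
Add(Mul(-111, Add(-5, r)), Mul(-1, Function('q')(m, -42))) = Add(Mul(-111, Add(-5, 1)), Mul(-1, -160)) = Add(Mul(-111, -4), 160) = Add(444, 160) = 604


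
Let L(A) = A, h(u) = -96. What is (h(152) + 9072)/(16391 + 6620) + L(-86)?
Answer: -1969970/23011 ≈ -85.610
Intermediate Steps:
(h(152) + 9072)/(16391 + 6620) + L(-86) = (-96 + 9072)/(16391 + 6620) - 86 = 8976/23011 - 86 = -1969970/23011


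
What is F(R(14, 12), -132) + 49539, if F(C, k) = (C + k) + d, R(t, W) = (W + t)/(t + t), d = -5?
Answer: 691641/14 ≈ 49403.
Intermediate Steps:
R(t, W) = (W + t)/(2*t) (R(t, W) = (W + t)/((2*t)) = (W + t)*(1/(2*t)) = (W + t)/(2*t))
F(C, k) = -5 + C + k (F(C, k) = (C + k) - 5 = -5 + C + k)
F(R(14, 12), -132) + 49539 = (-5 + (½)*(12 + 14)/14 - 132) + 49539 = (-5 + (½)*(1/14)*26 - 132) + 49539 = (-5 + 13/14 - 132) + 49539 = -1905/14 + 49539 = 691641/14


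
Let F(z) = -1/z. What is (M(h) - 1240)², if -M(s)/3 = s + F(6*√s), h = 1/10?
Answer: 153834659/100 - 12403*√10/10 ≈ 1.5344e+6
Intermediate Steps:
h = ⅒ ≈ 0.10000
M(s) = 1/(2*√s) - 3*s (M(s) = -3*(s - 1/(6*√s)) = 1/(2*√s) - 3*s)
(M(h) - 1240)² = ((1/(2*10^(-½)) - 3*⅒) - 1240)² = ((√10/2 - 3/10) - 1240)² = ((-3/10 + √10/2) - 1240)² = (-12403/10 + √10/2)²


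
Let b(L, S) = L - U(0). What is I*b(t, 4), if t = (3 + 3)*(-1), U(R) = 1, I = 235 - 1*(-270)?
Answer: -3535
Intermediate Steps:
I = 505 (I = 235 + 270 = 505)
t = -6 (t = 6*(-1) = -6)
b(L, S) = -1 + L (b(L, S) = L - 1*1 = L - 1 = -1 + L)
I*b(t, 4) = 505*(-1 - 6) = 505*(-7) = -3535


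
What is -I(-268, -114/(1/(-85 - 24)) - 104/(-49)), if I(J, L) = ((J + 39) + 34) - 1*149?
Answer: 344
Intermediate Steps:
I(J, L) = -76 + J (I(J, L) = ((39 + J) + 34) - 149 = (73 + J) - 149 = -76 + J)
-I(-268, -114/(1/(-85 - 24)) - 104/(-49)) = -(-76 - 268) = -1*(-344) = 344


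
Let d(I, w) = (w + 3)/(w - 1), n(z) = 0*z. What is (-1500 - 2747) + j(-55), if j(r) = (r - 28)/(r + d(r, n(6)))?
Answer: -246243/58 ≈ -4245.6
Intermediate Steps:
n(z) = 0
d(I, w) = (3 + w)/(-1 + w)
j(r) = (-28 + r)/(-3 + r) (j(r) = (r - 28)/(r + (3 + 0)/(-1 + 0)) = (-28 + r)/(r + 3/(-1)) = (-28 + r)/(r - 1*3) = (-28 + r)/(r - 3) = (-28 + r)/(-3 + r))
(-1500 - 2747) + j(-55) = (-1500 - 2747) + (-28 - 55)/(-3 - 55) = -4247 - 83/(-58) = -4247 - 1/58*(-83) = -4247 + 83/58 = -246243/58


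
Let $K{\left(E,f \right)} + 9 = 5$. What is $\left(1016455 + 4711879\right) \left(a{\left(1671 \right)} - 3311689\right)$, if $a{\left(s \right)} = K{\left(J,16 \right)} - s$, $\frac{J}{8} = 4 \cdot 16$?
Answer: $-18980055655576$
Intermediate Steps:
$J = 512$ ($J = 8 \cdot 4 \cdot 16 = 8 \cdot 64 = 512$)
$K{\left(E,f \right)} = -4$ ($K{\left(E,f \right)} = -9 + 5 = -4$)
$a{\left(s \right)} = -4 - s$
$\left(1016455 + 4711879\right) \left(a{\left(1671 \right)} - 3311689\right) = \left(1016455 + 4711879\right) \left(\left(-4 - 1671\right) - 3311689\right) = 5728334 \left(\left(-4 - 1671\right) - 3311689\right) = 5728334 \left(-1675 - 3311689\right) = 5728334 \left(-3313364\right) = -18980055655576$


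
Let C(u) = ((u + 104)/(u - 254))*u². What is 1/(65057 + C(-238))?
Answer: 123/9899585 ≈ 1.2425e-5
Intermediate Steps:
C(u) = u²*(104 + u)/(-254 + u) (C(u) = ((104 + u)/(-254 + u))*u² = u²*(104 + u)/(-254 + u))
1/(65057 + C(-238)) = 1/(65057 + (-238)²*(104 - 238)/(-254 - 238)) = 1/(65057 + 56644*(-134)/(-492)) = 1/(65057 + 56644*(-1/492)*(-134)) = 1/(65057 + 1897574/123) = 1/(9899585/123) = 123/9899585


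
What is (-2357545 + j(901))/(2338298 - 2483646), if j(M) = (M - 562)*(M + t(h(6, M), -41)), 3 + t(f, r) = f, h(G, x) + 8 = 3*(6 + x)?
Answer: 283354/36337 ≈ 7.7979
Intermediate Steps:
h(G, x) = 10 + 3*x (h(G, x) = -8 + 3*(6 + x) = -8 + (18 + 3*x) = 10 + 3*x)
t(f, r) = -3 + f
j(M) = (-562 + M)*(7 + 4*M) (j(M) = (M - 562)*(M + (-3 + (10 + 3*M))) = (-562 + M)*(M + (7 + 3*M)) = (-562 + M)*(7 + 4*M))
(-2357545 + j(901))/(2338298 - 2483646) = (-2357545 + (-3934 - 2241*901 + 4*901²))/(2338298 - 2483646) = (-2357545 + (-3934 - 2019141 + 4*811801))/(-145348) = (-2357545 + (-3934 - 2019141 + 3247204))*(-1/145348) = (-2357545 + 1224129)*(-1/145348) = -1133416*(-1/145348) = 283354/36337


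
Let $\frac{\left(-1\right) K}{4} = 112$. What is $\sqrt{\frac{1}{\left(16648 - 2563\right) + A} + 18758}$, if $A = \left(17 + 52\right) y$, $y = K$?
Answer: $\frac{\sqrt{5311288835355}}{16827} \approx 136.96$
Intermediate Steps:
$K = -448$ ($K = \left(-4\right) 112 = -448$)
$y = -448$
$A = -30912$ ($A = \left(17 + 52\right) \left(-448\right) = 69 \left(-448\right) = -30912$)
$\sqrt{\frac{1}{\left(16648 - 2563\right) + A} + 18758} = \sqrt{\frac{1}{\left(16648 - 2563\right) - 30912} + 18758} = \sqrt{\frac{1}{14085 - 30912} + 18758} = \sqrt{\frac{1}{-16827} + 18758} = \sqrt{- \frac{1}{16827} + 18758} = \sqrt{\frac{315640865}{16827}} = \frac{\sqrt{5311288835355}}{16827}$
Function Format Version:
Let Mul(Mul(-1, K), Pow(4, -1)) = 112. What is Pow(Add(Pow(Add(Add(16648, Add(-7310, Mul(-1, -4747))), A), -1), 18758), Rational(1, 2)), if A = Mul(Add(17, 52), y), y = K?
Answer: Mul(Rational(1, 16827), Pow(5311288835355, Rational(1, 2))) ≈ 136.96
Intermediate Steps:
K = -448 (K = Mul(-4, 112) = -448)
y = -448
A = -30912 (A = Mul(Add(17, 52), -448) = Mul(69, -448) = -30912)
Pow(Add(Pow(Add(Add(16648, Add(-7310, Mul(-1, -4747))), A), -1), 18758), Rational(1, 2)) = Pow(Add(Pow(Add(Add(16648, Add(-7310, Mul(-1, -4747))), -30912), -1), 18758), Rational(1, 2)) = Pow(Add(Pow(Add(Add(16648, Add(-7310, 4747)), -30912), -1), 18758), Rational(1, 2)) = Pow(Add(Pow(Add(Add(16648, -2563), -30912), -1), 18758), Rational(1, 2)) = Pow(Add(Pow(Add(14085, -30912), -1), 18758), Rational(1, 2)) = Pow(Add(Pow(-16827, -1), 18758), Rational(1, 2)) = Pow(Add(Rational(-1, 16827), 18758), Rational(1, 2)) = Pow(Rational(315640865, 16827), Rational(1, 2)) = Mul(Rational(1, 16827), Pow(5311288835355, Rational(1, 2)))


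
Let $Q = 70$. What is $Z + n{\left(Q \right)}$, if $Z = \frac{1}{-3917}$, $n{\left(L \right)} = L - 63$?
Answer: $\frac{27418}{3917} \approx 6.9997$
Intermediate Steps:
$n{\left(L \right)} = -63 + L$
$Z = - \frac{1}{3917} \approx -0.0002553$
$Z + n{\left(Q \right)} = - \frac{1}{3917} + \left(-63 + 70\right) = - \frac{1}{3917} + 7 = \frac{27418}{3917}$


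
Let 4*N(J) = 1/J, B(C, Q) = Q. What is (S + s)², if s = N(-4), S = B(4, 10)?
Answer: 25281/256 ≈ 98.754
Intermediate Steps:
N(J) = 1/(4*J)
S = 10
s = -1/16 (s = (¼)/(-4) = (¼)*(-¼) = -1/16 ≈ -0.062500)
(S + s)² = (10 - 1/16)² = (159/16)² = 25281/256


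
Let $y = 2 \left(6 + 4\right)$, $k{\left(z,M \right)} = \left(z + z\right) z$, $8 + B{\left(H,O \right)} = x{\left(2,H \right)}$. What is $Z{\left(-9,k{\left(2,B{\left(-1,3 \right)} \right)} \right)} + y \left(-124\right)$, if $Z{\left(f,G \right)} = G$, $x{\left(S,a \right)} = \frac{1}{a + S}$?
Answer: $-2472$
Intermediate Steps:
$x{\left(S,a \right)} = \frac{1}{S + a}$
$B{\left(H,O \right)} = -8 + \frac{1}{2 + H}$
$k{\left(z,M \right)} = 2 z^{2}$ ($k{\left(z,M \right)} = 2 z z = 2 z^{2}$)
$y = 20$ ($y = 2 \cdot 10 = 20$)
$Z{\left(-9,k{\left(2,B{\left(-1,3 \right)} \right)} \right)} + y \left(-124\right) = 2 \cdot 2^{2} + 20 \left(-124\right) = 2 \cdot 4 - 2480 = 8 - 2480 = -2472$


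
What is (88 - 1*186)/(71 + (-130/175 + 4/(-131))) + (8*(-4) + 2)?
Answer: -10109000/321989 ≈ -31.395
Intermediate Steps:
(88 - 1*186)/(71 + (-130/175 + 4/(-131))) + (8*(-4) + 2) = (88 - 186)/(71 + (-130*1/175 + 4*(-1/131))) + (-32 + 2) = -98/(71 + (-26/35 - 4/131)) - 30 = -98/(71 - 3546/4585) - 30 = -98/321989/4585 - 30 = -98*4585/321989 - 30 = -449330/321989 - 30 = -10109000/321989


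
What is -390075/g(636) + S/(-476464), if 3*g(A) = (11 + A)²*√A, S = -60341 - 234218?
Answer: 294559/476464 - 390075*√159/44372554 ≈ 0.50737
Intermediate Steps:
S = -294559
g(A) = √A*(11 + A)²/3 (g(A) = ((11 + A)²*√A)/3 = (√A*(11 + A)²)/3 = √A*(11 + A)²/3)
-390075/g(636) + S/(-476464) = -390075*√159/(106*(11 + 636)²) - 294559/(-476464) = -390075*√159/44372554 - 294559*(-1/476464) = -390075*√159/44372554 + 294559/476464 = 294559/476464 - 390075*√159/44372554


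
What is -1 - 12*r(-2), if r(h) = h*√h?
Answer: -1 + 24*I*√2 ≈ -1.0 + 33.941*I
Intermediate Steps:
r(h) = h^(3/2)
-1 - 12*r(-2) = -1 - (-24)*I*√2 = -1 + 24*I*√2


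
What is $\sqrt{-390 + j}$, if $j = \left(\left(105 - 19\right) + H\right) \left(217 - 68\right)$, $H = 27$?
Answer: $\sqrt{16447} \approx 128.25$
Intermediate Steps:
$j = 16837$ ($j = \left(\left(105 - 19\right) + 27\right) \left(217 - 68\right) = \left(\left(105 - 19\right) + 27\right) 149 = \left(86 + 27\right) 149 = 113 \cdot 149 = 16837$)
$\sqrt{-390 + j} = \sqrt{-390 + 16837} = \sqrt{16447}$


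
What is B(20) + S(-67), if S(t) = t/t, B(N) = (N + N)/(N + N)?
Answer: 2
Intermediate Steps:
B(N) = 1 (B(N) = (2*N)/((2*N)) = (2*N)*(1/(2*N)) = 1)
S(t) = 1
B(20) + S(-67) = 1 + 1 = 2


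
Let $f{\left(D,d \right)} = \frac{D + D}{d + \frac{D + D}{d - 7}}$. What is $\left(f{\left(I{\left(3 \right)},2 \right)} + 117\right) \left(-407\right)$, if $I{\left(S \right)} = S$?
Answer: $- \frac{101343}{2} \approx -50672.0$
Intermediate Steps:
$f{\left(D,d \right)} = \frac{2 D}{d + \frac{2 D}{-7 + d}}$
$\left(f{\left(I{\left(3 \right)},2 \right)} + 117\right) \left(-407\right) = \left(2 \cdot 3 \frac{1}{2^{2} - 14 + 2 \cdot 3} \left(-7 + 2\right) + 117\right) \left(-407\right) = \left(2 \cdot 3 \frac{1}{4 - 14 + 6} \left(-5\right) + 117\right) \left(-407\right) = \left(2 \cdot 3 \frac{1}{-4} \left(-5\right) + 117\right) \left(-407\right) = \left(2 \cdot 3 \left(- \frac{1}{4}\right) \left(-5\right) + 117\right) \left(-407\right) = \left(\frac{15}{2} + 117\right) \left(-407\right) = \frac{249}{2} \left(-407\right) = - \frac{101343}{2}$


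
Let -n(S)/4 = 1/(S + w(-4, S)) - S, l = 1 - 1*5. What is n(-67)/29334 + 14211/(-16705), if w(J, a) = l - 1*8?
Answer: -5547663981/6451988855 ≈ -0.85984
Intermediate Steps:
l = -4 (l = 1 - 5 = -4)
w(J, a) = -12 (w(J, a) = -4 - 1*8 = -4 - 8 = -12)
n(S) = -4/(-12 + S) + 4*S (n(S) = -4*(1/(S - 12) - S) = -4*(1/(-12 + S) - S) = -4/(-12 + S) + 4*S)
n(-67)/29334 + 14211/(-16705) = (4*(-1 + (-67)² - 12*(-67))/(-12 - 67))/29334 + 14211/(-16705) = (4*(-1 + 4489 + 804)/(-79))*(1/29334) + 14211*(-1/16705) = (4*(-1/79)*5292)*(1/29334) - 14211/16705 = -21168/79*1/29334 - 14211/16705 = -3528/386231 - 14211/16705 = -5547663981/6451988855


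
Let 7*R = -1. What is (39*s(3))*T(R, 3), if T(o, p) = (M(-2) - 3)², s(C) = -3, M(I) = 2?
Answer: -117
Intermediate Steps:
R = -⅐ (R = (⅐)*(-1) = -⅐ ≈ -0.14286)
T(o, p) = 1 (T(o, p) = (2 - 3)² = (-1)² = 1)
(39*s(3))*T(R, 3) = (39*(-3))*1 = -117*1 = -117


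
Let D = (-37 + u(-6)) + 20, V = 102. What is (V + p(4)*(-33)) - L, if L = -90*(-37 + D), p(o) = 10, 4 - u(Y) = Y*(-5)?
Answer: -7428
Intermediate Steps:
u(Y) = 4 + 5*Y (u(Y) = 4 - Y*(-5) = 4 - (-5)*Y = 4 + 5*Y)
D = -43 (D = (-37 + (4 + 5*(-6))) + 20 = (-37 + (4 - 30)) + 20 = (-37 - 26) + 20 = -63 + 20 = -43)
L = 7200 (L = -90*(-37 - 43) = -90*(-80) = 7200)
(V + p(4)*(-33)) - L = (102 + 10*(-33)) - 1*7200 = (102 - 330) - 7200 = -228 - 7200 = -7428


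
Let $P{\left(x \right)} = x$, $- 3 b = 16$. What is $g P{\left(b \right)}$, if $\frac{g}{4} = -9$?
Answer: $192$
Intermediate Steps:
$g = -36$ ($g = 4 \left(-9\right) = -36$)
$b = - \frac{16}{3}$ ($b = \left(- \frac{1}{3}\right) 16 = - \frac{16}{3} \approx -5.3333$)
$g P{\left(b \right)} = \left(-36\right) \left(- \frac{16}{3}\right) = 192$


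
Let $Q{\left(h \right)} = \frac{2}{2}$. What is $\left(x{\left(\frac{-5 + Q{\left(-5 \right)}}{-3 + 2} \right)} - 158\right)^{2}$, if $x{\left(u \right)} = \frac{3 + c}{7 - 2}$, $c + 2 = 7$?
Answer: $\frac{611524}{25} \approx 24461.0$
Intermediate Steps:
$Q{\left(h \right)} = 1$ ($Q{\left(h \right)} = 2 \cdot \frac{1}{2} = 1$)
$c = 5$ ($c = -2 + 7 = 5$)
$x{\left(u \right)} = \frac{8}{5}$ ($x{\left(u \right)} = \frac{3 + 5}{7 - 2} = \frac{8}{5}$)
$\left(x{\left(\frac{-5 + Q{\left(-5 \right)}}{-3 + 2} \right)} - 158\right)^{2} = \left(\frac{8}{5} - 158\right)^{2} = \left(- \frac{782}{5}\right)^{2} = \frac{611524}{25}$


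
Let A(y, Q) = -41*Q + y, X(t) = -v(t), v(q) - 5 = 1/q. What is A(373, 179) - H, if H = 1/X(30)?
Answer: -1051836/151 ≈ -6965.8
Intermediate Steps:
v(q) = 5 + 1/q
X(t) = -5 - 1/t (X(t) = -(5 + 1/t) = -5 - 1/t)
H = -30/151 (H = 1/(-5 - 1/30) = 1/(-151/30) = -30/151 ≈ -0.19868)
A(y, Q) = y - 41*Q
A(373, 179) - H = (373 - 41*179) - 1*(-30/151) = (373 - 7339) + 30/151 = -6966 + 30/151 = -1051836/151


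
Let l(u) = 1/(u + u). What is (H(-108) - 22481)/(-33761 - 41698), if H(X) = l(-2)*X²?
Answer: 25397/75459 ≈ 0.33657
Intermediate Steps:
l(u) = 1/(2*u)
H(X) = -X²/4 (H(X) = ((½)/(-2))*X² = ((½)*(-½))*X² = -X²/4)
(H(-108) - 22481)/(-33761 - 41698) = (-¼*(-108)² - 22481)/(-33761 - 41698) = (-¼*11664 - 22481)/(-75459) = (-2916 - 22481)*(-1/75459) = -25397*(-1/75459) = 25397/75459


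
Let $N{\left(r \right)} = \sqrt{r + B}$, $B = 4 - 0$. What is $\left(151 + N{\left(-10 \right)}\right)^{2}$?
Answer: $\left(151 + i \sqrt{6}\right)^{2} \approx 22795.0 + 739.75 i$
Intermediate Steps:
$B = 4$ ($B = 4 + 0 = 4$)
$N{\left(r \right)} = \sqrt{4 + r}$ ($N{\left(r \right)} = \sqrt{r + 4} = \sqrt{4 + r}$)
$\left(151 + N{\left(-10 \right)}\right)^{2} = \left(151 + \sqrt{4 - 10}\right)^{2} = \left(151 + \sqrt{-6}\right)^{2} = \left(151 + i \sqrt{6}\right)^{2}$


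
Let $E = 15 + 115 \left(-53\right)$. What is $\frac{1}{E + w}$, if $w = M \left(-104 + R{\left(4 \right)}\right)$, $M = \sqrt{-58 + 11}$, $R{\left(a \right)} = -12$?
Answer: $\frac{i}{4 \left(- 1520 i + 29 \sqrt{47}\right)} \approx -0.00016171 + 2.1151 \cdot 10^{-5} i$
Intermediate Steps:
$M = i \sqrt{47}$ ($M = \sqrt{-47} = i \sqrt{47} \approx 6.8557 i$)
$E = -6080$ ($E = 15 - 6095 = -6080$)
$w = - 116 i \sqrt{47}$ ($w = i \sqrt{47} \left(-104 - 12\right) = i \sqrt{47} \left(-116\right) = - 116 i \sqrt{47} \approx - 795.26 i$)
$\frac{1}{E + w} = \frac{1}{-6080 - 116 i \sqrt{47}}$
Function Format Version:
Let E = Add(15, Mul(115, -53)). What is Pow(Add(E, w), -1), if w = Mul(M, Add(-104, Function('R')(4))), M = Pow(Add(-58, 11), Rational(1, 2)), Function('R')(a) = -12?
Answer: Mul(Rational(1, 4), I, Pow(Add(Mul(-1520, I), Mul(29, Pow(47, Rational(1, 2)))), -1)) ≈ Add(-0.00016171, Mul(2.1151e-5, I))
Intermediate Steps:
M = Mul(I, Pow(47, Rational(1, 2))) (M = Pow(-47, Rational(1, 2)) = Mul(I, Pow(47, Rational(1, 2))) ≈ Mul(6.8557, I))
E = -6080 (E = Add(15, -6095) = -6080)
w = Mul(-116, I, Pow(47, Rational(1, 2))) (w = Mul(Mul(I, Pow(47, Rational(1, 2))), Add(-104, -12)) = Mul(Mul(I, Pow(47, Rational(1, 2))), -116) = Mul(-116, I, Pow(47, Rational(1, 2))) ≈ Mul(-795.26, I))
Pow(Add(E, w), -1) = Pow(Add(-6080, Mul(-116, I, Pow(47, Rational(1, 2)))), -1)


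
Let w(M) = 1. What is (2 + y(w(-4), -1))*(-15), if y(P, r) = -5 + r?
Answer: 60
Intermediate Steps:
(2 + y(w(-4), -1))*(-15) = (2 + (-5 - 1))*(-15) = (2 - 6)*(-15) = -4*(-15) = 60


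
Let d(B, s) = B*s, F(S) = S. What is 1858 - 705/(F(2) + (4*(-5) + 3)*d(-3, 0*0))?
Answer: 3011/2 ≈ 1505.5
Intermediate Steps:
1858 - 705/(F(2) + (4*(-5) + 3)*d(-3, 0*0)) = 1858 - 705/(2 + (4*(-5) + 3)*(-0*0)) = 1858 - 705/(2 + (-20 + 3)*(-3*0)) = 1858 - 705/(2 - 17*0) = 1858 - 705/(2 + 0) = 1858 - 705/2 = 3011/2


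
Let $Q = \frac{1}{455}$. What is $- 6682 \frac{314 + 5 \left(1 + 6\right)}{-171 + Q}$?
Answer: $\frac{530534095}{38902} \approx 13638.0$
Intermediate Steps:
$Q = \frac{1}{455} \approx 0.0021978$
$- 6682 \frac{314 + 5 \left(1 + 6\right)}{-171 + Q} = - 6682 \frac{314 + 5 \left(1 + 6\right)}{-171 + \frac{1}{455}} = - 6682 \frac{314 + 5 \cdot 7}{- \frac{77804}{455}} = - 6682 \left(314 + 35\right) \left(- \frac{455}{77804}\right) = - 6682 \cdot 349 \left(- \frac{455}{77804}\right) = \left(-6682\right) \left(- \frac{158795}{77804}\right) = \frac{530534095}{38902}$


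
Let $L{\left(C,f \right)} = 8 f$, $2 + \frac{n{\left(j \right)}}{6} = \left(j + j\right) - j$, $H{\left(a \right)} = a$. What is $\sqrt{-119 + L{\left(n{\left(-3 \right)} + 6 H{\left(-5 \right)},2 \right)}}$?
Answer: $i \sqrt{103} \approx 10.149 i$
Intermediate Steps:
$n{\left(j \right)} = -12 + 6 j$ ($n{\left(j \right)} = -12 + 6 \left(\left(j + j\right) - j\right) = -12 + 6 \left(2 j - j\right) = -12 + 6 j$)
$\sqrt{-119 + L{\left(n{\left(-3 \right)} + 6 H{\left(-5 \right)},2 \right)}} = \sqrt{-119 + 8 \cdot 2} = \sqrt{-119 + 16} = \sqrt{-103} = i \sqrt{103}$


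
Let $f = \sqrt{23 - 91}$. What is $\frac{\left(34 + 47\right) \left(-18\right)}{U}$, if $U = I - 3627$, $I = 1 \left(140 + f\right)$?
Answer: $\frac{1694682}{4053079} + \frac{972 i \sqrt{17}}{4053079} \approx 0.41812 + 0.00098879 i$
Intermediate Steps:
$f = 2 i \sqrt{17}$ ($f = \sqrt{-68} = 2 i \sqrt{17} \approx 8.2462 i$)
$I = 140 + 2 i \sqrt{17}$ ($I = 1 \left(140 + 2 i \sqrt{17}\right) = 140 + 2 i \sqrt{17} \approx 140.0 + 8.2462 i$)
$U = -3487 + 2 i \sqrt{17}$ ($U = \left(140 + 2 i \sqrt{17}\right) - 3627 = -3487 + 2 i \sqrt{17} \approx -3487.0 + 8.2462 i$)
$\frac{\left(34 + 47\right) \left(-18\right)}{U} = \frac{\left(34 + 47\right) \left(-18\right)}{-3487 + 2 i \sqrt{17}} = \frac{81 \left(-18\right)}{-3487 + 2 i \sqrt{17}} = - \frac{1458}{-3487 + 2 i \sqrt{17}}$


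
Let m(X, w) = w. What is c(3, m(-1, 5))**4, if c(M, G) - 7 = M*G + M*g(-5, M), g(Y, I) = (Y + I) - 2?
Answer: 10000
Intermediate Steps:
g(Y, I) = -2 + I + Y (g(Y, I) = (I + Y) - 2 = -2 + I + Y)
c(M, G) = 7 + G*M + M*(-7 + M) (c(M, G) = 7 + (M*G + M*(-2 + M - 5)) = 7 + (G*M + M*(-7 + M)) = 7 + G*M + M*(-7 + M))
c(3, m(-1, 5))**4 = (7 + 5*3 + 3*(-7 + 3))**4 = (7 + 15 + 3*(-4))**4 = (7 + 15 - 12)**4 = 10**4 = 10000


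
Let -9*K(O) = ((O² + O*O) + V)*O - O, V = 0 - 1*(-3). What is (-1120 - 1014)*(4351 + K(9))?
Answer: -8935058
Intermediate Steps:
V = 3 (V = 0 + 3 = 3)
K(O) = O/9 - O*(3 + 2*O²)/9 (K(O) = -(((O² + O*O) + 3)*O - O)/9 = -(((O² + O²) + 3)*O - O)/9 = -((2*O² + 3)*O - O)/9 = -((3 + 2*O²)*O - O)/9 = -(O*(3 + 2*O²) - O)/9 = -(-O + O*(3 + 2*O²))/9 = O/9 - O*(3 + 2*O²)/9)
(-1120 - 1014)*(4351 + K(9)) = (-1120 - 1014)*(4351 - 2/9*9*(1 + 9²)) = -2134*(4351 - 2/9*9*(1 + 81)) = -2134*(4351 - 2/9*9*82) = -2134*(4351 - 164) = -2134*4187 = -8935058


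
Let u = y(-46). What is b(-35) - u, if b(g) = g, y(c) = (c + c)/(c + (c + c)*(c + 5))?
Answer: -2833/81 ≈ -34.975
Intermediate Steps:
y(c) = 2*c/(c + 2*c*(5 + c)) (y(c) = (2*c)/(c + (2*c)*(5 + c)) = (2*c)/(c + 2*c*(5 + c)) = 2*c/(c + 2*c*(5 + c)))
u = -2/81 (u = 2/(11 + 2*(-46)) = 2/(11 - 92) = 2/(-81) = 2*(-1/81) = -2/81 ≈ -0.024691)
b(-35) - u = -35 - 1*(-2/81) = -35 + 2/81 = -2833/81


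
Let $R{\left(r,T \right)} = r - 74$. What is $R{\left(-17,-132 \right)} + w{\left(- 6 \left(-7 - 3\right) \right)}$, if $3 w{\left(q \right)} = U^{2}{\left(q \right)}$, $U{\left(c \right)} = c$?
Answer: $1109$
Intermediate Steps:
$R{\left(r,T \right)} = -74 + r$
$w{\left(q \right)} = \frac{q^{2}}{3}$
$R{\left(-17,-132 \right)} + w{\left(- 6 \left(-7 - 3\right) \right)} = \left(-74 - 17\right) + \frac{\left(- 6 \left(-7 - 3\right)\right)^{2}}{3} = -91 + \frac{\left(\left(-6\right) \left(-10\right)\right)^{2}}{3} = -91 + \frac{60^{2}}{3} = -91 + \frac{1}{3} \cdot 3600 = -91 + 1200 = 1109$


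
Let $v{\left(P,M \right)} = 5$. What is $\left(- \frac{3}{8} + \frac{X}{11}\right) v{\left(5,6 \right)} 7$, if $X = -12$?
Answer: $- \frac{4515}{88} \approx -51.307$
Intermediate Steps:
$\left(- \frac{3}{8} + \frac{X}{11}\right) v{\left(5,6 \right)} 7 = \left(- \frac{3}{8} - \frac{12}{11}\right) 5 \cdot 7 = \left(- \frac{129}{88}\right) 5 \cdot 7 = \left(- \frac{645}{88}\right) 7 = - \frac{4515}{88}$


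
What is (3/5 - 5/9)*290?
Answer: 116/9 ≈ 12.889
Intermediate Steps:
(3/5 - 5/9)*290 = (3*(⅕) - 5*⅑)*290 = (⅗ - 5/9)*290 = (2/45)*290 = 116/9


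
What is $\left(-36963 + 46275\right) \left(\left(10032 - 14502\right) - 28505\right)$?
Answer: $-307063200$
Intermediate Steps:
$\left(-36963 + 46275\right) \left(\left(10032 - 14502\right) - 28505\right) = 9312 \left(-4470 - 28505\right) = 9312 \left(-32975\right) = -307063200$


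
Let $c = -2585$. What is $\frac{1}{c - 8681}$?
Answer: $- \frac{1}{11266} \approx -8.8763 \cdot 10^{-5}$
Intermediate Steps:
$\frac{1}{c - 8681} = \frac{1}{-2585 - 8681} = \frac{1}{-11266} = - \frac{1}{11266}$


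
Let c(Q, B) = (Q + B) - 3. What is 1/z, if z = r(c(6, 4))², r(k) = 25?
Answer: 1/625 ≈ 0.0016000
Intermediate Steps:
c(Q, B) = -3 + B + Q (c(Q, B) = (B + Q) - 3 = -3 + B + Q)
z = 625 (z = 25² = 625)
1/z = 1/625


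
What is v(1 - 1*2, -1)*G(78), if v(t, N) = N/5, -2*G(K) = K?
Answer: 39/5 ≈ 7.8000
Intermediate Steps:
G(K) = -K/2
v(t, N) = N/5 (v(t, N) = N*(1/5) = N/5)
v(1 - 1*2, -1)*G(78) = ((1/5)*(-1))*(-1/2*78) = -1/5*(-39) = 39/5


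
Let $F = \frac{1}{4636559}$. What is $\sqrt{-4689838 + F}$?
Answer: $\frac{i \sqrt{100820633576594855519}}{4636559} \approx 2165.6 i$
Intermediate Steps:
$F = \frac{1}{4636559} \approx 2.1568 \cdot 10^{-7}$
$\sqrt{-4689838 + F} = \sqrt{-4689838 + \frac{1}{4636559}} = \sqrt{- \frac{21744710587441}{4636559}} = \frac{i \sqrt{100820633576594855519}}{4636559}$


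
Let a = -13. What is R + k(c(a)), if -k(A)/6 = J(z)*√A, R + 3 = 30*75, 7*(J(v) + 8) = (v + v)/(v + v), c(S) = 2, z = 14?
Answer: 2247 + 330*√2/7 ≈ 2313.7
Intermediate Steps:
J(v) = -55/7 (J(v) = -8 + ((v + v)/(v + v))/7 = -8 + ((2*v)/((2*v)))/7 = -8 + ((2*v)*(1/(2*v)))/7 = -8 + (⅐)*1 = -8 + ⅐ = -55/7)
R = 2247 (R = -3 + 30*75 = -3 + 2250 = 2247)
k(A) = 330*√A/7 (k(A) = -(-330)*√A/7 = 330*√A/7)
R + k(c(a)) = 2247 + 330*√2/7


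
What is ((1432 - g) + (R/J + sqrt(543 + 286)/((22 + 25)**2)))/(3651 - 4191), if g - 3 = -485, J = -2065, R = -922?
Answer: -988333/278775 - sqrt(829)/1192860 ≈ -3.5453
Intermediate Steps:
g = -482 (g = 3 - 485 = -482)
((1432 - g) + (R/J + sqrt(543 + 286)/((22 + 25)**2)))/(3651 - 4191) = ((1432 - 1*(-482)) + (-922/(-2065) + sqrt(543 + 286)/((22 + 25)**2)))/(3651 - 4191) = ((1432 + 482) + (-922*(-1/2065) + sqrt(829)/(47**2)))/(-540) = (1914 + (922/2065 + sqrt(829)/2209))*(-1/540) = (3953332/2065 + sqrt(829)/2209)*(-1/540) = -988333/278775 - sqrt(829)/1192860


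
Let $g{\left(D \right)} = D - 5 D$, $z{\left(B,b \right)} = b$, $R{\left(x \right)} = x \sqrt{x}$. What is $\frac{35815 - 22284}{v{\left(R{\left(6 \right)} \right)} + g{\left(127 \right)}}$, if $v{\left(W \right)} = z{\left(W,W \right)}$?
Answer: $- \frac{1718437}{64462} - \frac{40593 \sqrt{6}}{128924} \approx -27.429$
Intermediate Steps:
$R{\left(x \right)} = x^{\frac{3}{2}}$
$v{\left(W \right)} = W$
$g{\left(D \right)} = - 4 D$
$\frac{35815 - 22284}{v{\left(R{\left(6 \right)} \right)} + g{\left(127 \right)}} = \frac{35815 - 22284}{6^{\frac{3}{2}} - 508} = \frac{13531}{6 \sqrt{6} - 508} = \frac{13531}{-508 + 6 \sqrt{6}}$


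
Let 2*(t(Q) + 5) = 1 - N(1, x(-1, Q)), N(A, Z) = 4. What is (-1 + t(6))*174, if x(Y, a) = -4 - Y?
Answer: -1305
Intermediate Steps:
t(Q) = -13/2 (t(Q) = -5 + (1 - 1*4)/2 = -5 + (1 - 4)/2 = -5 + (1/2)*(-3) = -5 - 3/2 = -13/2)
(-1 + t(6))*174 = (-1 - 13/2)*174 = -15/2*174 = -1305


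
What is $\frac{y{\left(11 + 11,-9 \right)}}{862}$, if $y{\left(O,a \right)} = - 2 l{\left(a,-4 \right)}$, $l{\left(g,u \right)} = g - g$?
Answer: $0$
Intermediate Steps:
$l{\left(g,u \right)} = 0$
$y{\left(O,a \right)} = 0$ ($y{\left(O,a \right)} = \left(-2\right) 0 = 0$)
$\frac{y{\left(11 + 11,-9 \right)}}{862} = \frac{0}{862} = 0 \cdot \frac{1}{862} = 0$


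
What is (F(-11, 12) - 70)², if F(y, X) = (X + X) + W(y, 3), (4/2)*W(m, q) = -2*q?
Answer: 2401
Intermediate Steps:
W(m, q) = -q (W(m, q) = (-2*q)/2 = -q)
F(y, X) = -3 + 2*X (F(y, X) = (X + X) - 1*3 = 2*X - 3 = -3 + 2*X)
(F(-11, 12) - 70)² = ((-3 + 2*12) - 70)² = ((-3 + 24) - 70)² = (21 - 70)² = (-49)² = 2401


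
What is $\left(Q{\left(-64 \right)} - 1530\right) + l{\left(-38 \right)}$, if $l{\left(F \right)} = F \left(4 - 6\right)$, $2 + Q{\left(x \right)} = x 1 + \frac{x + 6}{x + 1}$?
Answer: $- \frac{95702}{63} \approx -1519.1$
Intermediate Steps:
$Q{\left(x \right)} = -2 + x + \frac{6 + x}{1 + x}$ ($Q{\left(x \right)} = -2 + \left(x 1 + \frac{x + 6}{x + 1}\right) = -2 + \left(x + \frac{6 + x}{1 + x}\right) = -2 + x + \frac{6 + x}{1 + x}$)
$l{\left(F \right)} = - 2 F$ ($l{\left(F \right)} = F \left(-2\right) = - 2 F$)
$\left(Q{\left(-64 \right)} - 1530\right) + l{\left(-38 \right)} = \left(\frac{4 + \left(-64\right)^{2}}{1 - 64} - 1530\right) - -76 = \left(\frac{4 + 4096}{-63} - 1530\right) + 76 = \left(\left(- \frac{1}{63}\right) 4100 - 1530\right) + 76 = \left(- \frac{4100}{63} - 1530\right) + 76 = - \frac{100490}{63} + 76 = - \frac{95702}{63}$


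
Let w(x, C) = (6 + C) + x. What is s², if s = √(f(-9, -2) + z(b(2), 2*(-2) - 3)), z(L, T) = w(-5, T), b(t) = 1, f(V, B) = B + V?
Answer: -17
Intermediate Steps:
w(x, C) = 6 + C + x
z(L, T) = 1 + T (z(L, T) = 6 + T - 5 = 1 + T)
s = I*√17 (s = √((-2 - 9) + (1 + (2*(-2) - 3))) = √(-11 + (1 + (-4 - 3))) = √(-11 + (1 - 7)) = √(-11 - 6) = √(-17) = I*√17 ≈ 4.1231*I)
s² = (I*√17)² = -17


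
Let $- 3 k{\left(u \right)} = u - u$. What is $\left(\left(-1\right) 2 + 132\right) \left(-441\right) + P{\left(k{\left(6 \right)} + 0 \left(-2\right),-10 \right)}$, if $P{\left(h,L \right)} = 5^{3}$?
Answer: $-57205$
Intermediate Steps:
$k{\left(u \right)} = 0$ ($k{\left(u \right)} = - \frac{u - u}{3} = \left(- \frac{1}{3}\right) 0 = 0$)
$P{\left(h,L \right)} = 125$
$\left(\left(-1\right) 2 + 132\right) \left(-441\right) + P{\left(k{\left(6 \right)} + 0 \left(-2\right),-10 \right)} = \left(\left(-1\right) 2 + 132\right) \left(-441\right) + 125 = \left(-2 + 132\right) \left(-441\right) + 125 = 130 \left(-441\right) + 125 = -57330 + 125 = -57205$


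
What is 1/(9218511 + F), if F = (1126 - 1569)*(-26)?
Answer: 1/9230029 ≈ 1.0834e-7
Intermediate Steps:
F = 11518 (F = -443*(-26) = 11518)
1/(9218511 + F) = 1/(9218511 + 11518) = 1/9230029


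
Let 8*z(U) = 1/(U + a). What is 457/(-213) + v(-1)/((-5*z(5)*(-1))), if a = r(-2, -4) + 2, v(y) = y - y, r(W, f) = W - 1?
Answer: -457/213 ≈ -2.1455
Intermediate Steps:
r(W, f) = -1 + W
v(y) = 0
a = -1 (a = (-1 - 2) + 2 = -3 + 2 = -1)
z(U) = 1/(8*(-1 + U)) (z(U) = 1/(8*(U - 1)) = 1/(8*(-1 + U)))
457/(-213) + v(-1)/((-5*z(5)*(-1))) = 457/(-213) + 0/((-5/(8*(-1 + 5))*(-1))) = 457*(-1/213) + 0/((-5/(8*4)*(-1))) = -457/213 + 0/((-5/(8*4)*(-1))) = -457/213 + 0/((-5*1/32*(-1))) = -457/213 + 0/((-5/32*(-1))) = -457/213 + 0/(5/32) = -457/213 + 0*(32/5) = -457/213 + 0 = -457/213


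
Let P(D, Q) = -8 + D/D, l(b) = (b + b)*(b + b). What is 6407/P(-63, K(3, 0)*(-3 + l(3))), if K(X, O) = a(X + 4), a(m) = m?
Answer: -6407/7 ≈ -915.29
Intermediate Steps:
K(X, O) = 4 + X (K(X, O) = X + 4 = 4 + X)
l(b) = 4*b² (l(b) = (2*b)*(2*b) = 4*b²)
P(D, Q) = -7 (P(D, Q) = -8 + 1 = -7)
6407/P(-63, K(3, 0)*(-3 + l(3))) = 6407/(-7) = 6407*(-⅐) = -6407/7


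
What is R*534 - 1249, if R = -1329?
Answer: -710935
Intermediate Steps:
R*534 - 1249 = -1329*534 - 1249 = -709686 - 1249 = -710935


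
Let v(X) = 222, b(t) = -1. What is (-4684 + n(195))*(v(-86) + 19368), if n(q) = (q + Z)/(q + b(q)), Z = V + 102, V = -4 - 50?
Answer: -8898297135/97 ≈ -9.1735e+7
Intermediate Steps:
V = -54
Z = 48 (Z = -54 + 102 = 48)
n(q) = (48 + q)/(-1 + q) (n(q) = (q + 48)/(q - 1) = (48 + q)/(-1 + q))
(-4684 + n(195))*(v(-86) + 19368) = (-4684 + (48 + 195)/(-1 + 195))*(222 + 19368) = (-4684 + 243/194)*19590 = -908453/194*19590 = -8898297135/97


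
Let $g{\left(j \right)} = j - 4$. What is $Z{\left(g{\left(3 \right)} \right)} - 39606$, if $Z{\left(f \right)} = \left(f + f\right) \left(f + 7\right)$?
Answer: $-39618$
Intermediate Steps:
$g{\left(j \right)} = -4 + j$ ($g{\left(j \right)} = j - 4 = -4 + j$)
$Z{\left(f \right)} = 2 f \left(7 + f\right)$
$Z{\left(g{\left(3 \right)} \right)} - 39606 = 2 \left(-4 + 3\right) \left(7 + \left(-4 + 3\right)\right) - 39606 = 2 \left(-1\right) \left(7 - 1\right) - 39606 = 2 \left(-1\right) 6 - 39606 = -12 - 39606 = -39618$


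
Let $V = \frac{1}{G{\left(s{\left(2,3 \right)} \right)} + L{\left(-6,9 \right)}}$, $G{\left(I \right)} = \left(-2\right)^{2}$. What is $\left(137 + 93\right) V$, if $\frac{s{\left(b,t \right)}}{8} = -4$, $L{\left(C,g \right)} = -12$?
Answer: $- \frac{115}{4} \approx -28.75$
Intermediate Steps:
$s{\left(b,t \right)} = -32$ ($s{\left(b,t \right)} = 8 \left(-4\right) = -32$)
$G{\left(I \right)} = 4$
$V = - \frac{1}{8}$ ($V = \frac{1}{4 - 12} = \frac{1}{-8} = - \frac{1}{8} \approx -0.125$)
$\left(137 + 93\right) V = \left(137 + 93\right) \left(- \frac{1}{8}\right) = 230 \left(- \frac{1}{8}\right) = - \frac{115}{4}$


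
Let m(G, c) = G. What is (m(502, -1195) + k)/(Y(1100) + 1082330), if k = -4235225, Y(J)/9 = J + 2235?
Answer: -4234723/1112345 ≈ -3.8070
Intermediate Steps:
Y(J) = 20115 + 9*J (Y(J) = 9*(J + 2235) = 9*(2235 + J) = 20115 + 9*J)
(m(502, -1195) + k)/(Y(1100) + 1082330) = (502 - 4235225)/((20115 + 9*1100) + 1082330) = -4234723/((20115 + 9900) + 1082330) = -4234723/(30015 + 1082330) = -4234723/1112345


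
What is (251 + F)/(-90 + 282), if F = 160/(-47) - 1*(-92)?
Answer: 15961/9024 ≈ 1.7687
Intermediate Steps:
F = 4164/47 (F = 160*(-1/47) + 92 = -160/47 + 92 = 4164/47 ≈ 88.596)
(251 + F)/(-90 + 282) = (251 + 4164/47)/(-90 + 282) = (15961/47)/192 = (15961/47)*(1/192) = 15961/9024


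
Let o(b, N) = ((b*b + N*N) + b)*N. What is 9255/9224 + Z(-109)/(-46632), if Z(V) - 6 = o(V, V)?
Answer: 1513289279/26883348 ≈ 56.291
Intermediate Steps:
o(b, N) = N*(b + N² + b²) (o(b, N) = ((b² + N²) + b)*N = ((N² + b²) + b)*N = (b + N² + b²)*N = N*(b + N² + b²))
Z(V) = 6 + V*(V + 2*V²) (Z(V) = 6 + V*(V + V² + V²) = 6 + V*(V + 2*V²))
9255/9224 + Z(-109)/(-46632) = 9255/9224 + (6 + (-109)²*(1 + 2*(-109)))/(-46632) = 9255*(1/9224) + (6 + 11881*(1 - 218))*(-1/46632) = 9255/9224 + (6 + 11881*(-217))*(-1/46632) = 9255/9224 + (6 - 2578177)*(-1/46632) = 9255/9224 - 2578171*(-1/46632) = 9255/9224 + 2578171/46632 = 1513289279/26883348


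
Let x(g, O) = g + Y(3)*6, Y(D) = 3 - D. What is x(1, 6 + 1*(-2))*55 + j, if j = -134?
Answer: -79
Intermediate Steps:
x(g, O) = g (x(g, O) = g + (3 - 1*3)*6 = g + (3 - 3)*6 = g + 0*6 = g + 0 = g)
x(1, 6 + 1*(-2))*55 + j = 1*55 - 134 = 55 - 134 = -79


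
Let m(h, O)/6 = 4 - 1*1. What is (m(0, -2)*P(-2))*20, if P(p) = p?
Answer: -720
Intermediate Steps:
m(h, O) = 18 (m(h, O) = 6*(4 - 1*1) = 6*(4 - 1) = 6*3 = 18)
(m(0, -2)*P(-2))*20 = (18*(-2))*20 = -36*20 = -720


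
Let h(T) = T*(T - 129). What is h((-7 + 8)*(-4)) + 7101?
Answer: 7633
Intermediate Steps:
h(T) = T*(-129 + T)
h((-7 + 8)*(-4)) + 7101 = ((-7 + 8)*(-4))*(-129 + (-7 + 8)*(-4)) + 7101 = (1*(-4))*(-129 + 1*(-4)) + 7101 = -4*(-129 - 4) + 7101 = -4*(-133) + 7101 = 532 + 7101 = 7633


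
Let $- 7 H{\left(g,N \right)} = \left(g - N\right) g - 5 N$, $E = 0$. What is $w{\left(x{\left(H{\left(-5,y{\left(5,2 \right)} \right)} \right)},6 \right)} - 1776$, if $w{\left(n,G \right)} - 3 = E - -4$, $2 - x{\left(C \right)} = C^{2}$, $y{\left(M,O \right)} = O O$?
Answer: $-1769$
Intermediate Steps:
$y{\left(M,O \right)} = O^{2}$
$H{\left(g,N \right)} = \frac{5 N}{7} - \frac{g \left(g - N\right)}{7}$ ($H{\left(g,N \right)} = - \frac{\left(g - N\right) g - 5 N}{7} = - \frac{g \left(g - N\right) - 5 N}{7} = - \frac{- 5 N + g \left(g - N\right)}{7} = \frac{5 N}{7} - \frac{g \left(g - N\right)}{7}$)
$x{\left(C \right)} = 2 - C^{2}$
$w{\left(n,G \right)} = 7$ ($w{\left(n,G \right)} = 3 + \left(0 - -4\right) = 3 + \left(0 + 4\right) = 3 + 4 = 7$)
$w{\left(x{\left(H{\left(-5,y{\left(5,2 \right)} \right)} \right)},6 \right)} - 1776 = 7 - 1776 = -1769$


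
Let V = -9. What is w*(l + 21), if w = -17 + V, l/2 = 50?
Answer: -3146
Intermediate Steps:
l = 100 (l = 2*50 = 100)
w = -26 (w = -17 - 9 = -26)
w*(l + 21) = -26*(100 + 21) = -26*121 = -3146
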